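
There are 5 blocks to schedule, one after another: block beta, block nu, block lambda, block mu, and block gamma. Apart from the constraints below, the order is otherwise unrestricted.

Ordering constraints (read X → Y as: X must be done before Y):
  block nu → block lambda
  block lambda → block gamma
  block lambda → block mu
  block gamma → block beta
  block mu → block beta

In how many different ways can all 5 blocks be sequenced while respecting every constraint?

Block nu is the only block with nothing required before it, so every ordering starts there.
Systematically extending each partial ordering one block at a time and counting, there are 2 complete orderings.

2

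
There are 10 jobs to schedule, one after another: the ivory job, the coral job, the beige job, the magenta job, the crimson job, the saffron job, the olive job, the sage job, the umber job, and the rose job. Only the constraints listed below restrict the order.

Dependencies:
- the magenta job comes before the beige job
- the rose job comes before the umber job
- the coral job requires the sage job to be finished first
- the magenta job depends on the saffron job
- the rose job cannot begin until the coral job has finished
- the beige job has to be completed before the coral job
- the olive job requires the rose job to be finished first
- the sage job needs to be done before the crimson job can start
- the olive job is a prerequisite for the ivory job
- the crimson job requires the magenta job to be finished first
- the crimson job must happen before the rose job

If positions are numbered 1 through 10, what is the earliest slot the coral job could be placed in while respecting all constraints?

5

The jobs that are forced before the coral job, directly or transitively, are the beige job, the magenta job, the saffron job, the sage job. That's 4 jobs.
So at minimum 4 jobs come before the coral job, putting the coral job no earlier than position 5. That position is achievable by scheduling exactly those predecessors first.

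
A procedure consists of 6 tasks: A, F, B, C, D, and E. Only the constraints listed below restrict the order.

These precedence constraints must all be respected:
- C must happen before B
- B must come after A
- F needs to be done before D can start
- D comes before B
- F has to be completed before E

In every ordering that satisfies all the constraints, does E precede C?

No

No chain of constraints connects E to C in either direction.
So E can come before C or after — it is not forced.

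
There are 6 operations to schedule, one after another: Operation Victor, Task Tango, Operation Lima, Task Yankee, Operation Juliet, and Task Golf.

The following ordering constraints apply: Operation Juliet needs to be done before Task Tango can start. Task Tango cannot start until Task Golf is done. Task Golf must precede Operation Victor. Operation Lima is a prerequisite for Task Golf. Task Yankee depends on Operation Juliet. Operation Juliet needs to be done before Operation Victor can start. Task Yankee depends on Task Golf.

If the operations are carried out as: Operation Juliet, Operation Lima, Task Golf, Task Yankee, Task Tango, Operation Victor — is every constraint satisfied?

Yes

Going through the constraints one by one, each required predecessor appears earlier in the sequence than its dependent — e.g. Operation Juliet (position 1) is before Operation Victor (position 6), as required.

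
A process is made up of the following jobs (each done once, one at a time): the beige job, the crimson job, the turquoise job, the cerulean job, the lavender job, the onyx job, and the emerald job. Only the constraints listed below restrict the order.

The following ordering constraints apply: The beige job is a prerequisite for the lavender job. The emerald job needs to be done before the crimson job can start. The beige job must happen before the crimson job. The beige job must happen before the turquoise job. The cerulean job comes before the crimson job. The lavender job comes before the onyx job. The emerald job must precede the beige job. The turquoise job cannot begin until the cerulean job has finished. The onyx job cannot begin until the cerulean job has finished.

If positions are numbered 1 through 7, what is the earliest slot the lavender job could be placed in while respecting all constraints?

3

Working backwards through the constraints from the lavender job, its full set of required predecessors is the beige job, the emerald job — 2 of them.
So at minimum 2 jobs come before the lavender job, putting the lavender job no earlier than position 3. That position is achievable by scheduling exactly those predecessors first.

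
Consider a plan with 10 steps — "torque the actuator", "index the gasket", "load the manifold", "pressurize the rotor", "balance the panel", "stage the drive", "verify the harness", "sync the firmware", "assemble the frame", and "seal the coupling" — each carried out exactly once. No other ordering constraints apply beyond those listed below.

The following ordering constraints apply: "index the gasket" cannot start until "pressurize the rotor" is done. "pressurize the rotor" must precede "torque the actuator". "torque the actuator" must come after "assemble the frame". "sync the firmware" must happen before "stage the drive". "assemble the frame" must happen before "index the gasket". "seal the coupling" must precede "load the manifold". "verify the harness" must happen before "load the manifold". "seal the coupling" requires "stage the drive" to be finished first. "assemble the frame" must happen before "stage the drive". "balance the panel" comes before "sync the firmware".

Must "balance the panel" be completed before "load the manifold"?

Yes

Following the dependencies: "balance the panel" → "sync the firmware" → "stage the drive" → "seal the coupling" → "load the manifold".
That forces "balance the panel" before "load the manifold" in every valid schedule.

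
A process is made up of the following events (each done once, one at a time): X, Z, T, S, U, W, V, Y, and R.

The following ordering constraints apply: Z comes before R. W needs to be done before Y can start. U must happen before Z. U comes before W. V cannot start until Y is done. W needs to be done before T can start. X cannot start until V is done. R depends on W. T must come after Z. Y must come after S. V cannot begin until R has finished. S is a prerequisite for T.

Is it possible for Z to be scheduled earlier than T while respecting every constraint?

Yes

Z is actually forced before T by the constraints, so certainly some valid ordering has Z first.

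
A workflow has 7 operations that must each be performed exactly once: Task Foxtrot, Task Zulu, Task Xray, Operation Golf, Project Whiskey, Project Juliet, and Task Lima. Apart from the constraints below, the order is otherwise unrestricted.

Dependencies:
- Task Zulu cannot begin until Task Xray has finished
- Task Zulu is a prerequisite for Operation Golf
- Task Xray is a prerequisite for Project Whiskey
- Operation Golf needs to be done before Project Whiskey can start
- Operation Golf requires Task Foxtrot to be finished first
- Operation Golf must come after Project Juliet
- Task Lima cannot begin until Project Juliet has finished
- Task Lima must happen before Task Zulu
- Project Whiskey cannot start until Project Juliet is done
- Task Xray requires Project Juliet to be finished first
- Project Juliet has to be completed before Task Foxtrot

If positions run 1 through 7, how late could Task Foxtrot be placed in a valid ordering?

Following every chain forward from Task Foxtrot, the operations that must come later are Operation Golf, Project Whiskey — 2 of them.
With 2 mandatory successors out of 7 operations total, the latest slot for Task Foxtrot is 7−2 = 5, and it's reachable by doing all non-successors before Task Foxtrot.

5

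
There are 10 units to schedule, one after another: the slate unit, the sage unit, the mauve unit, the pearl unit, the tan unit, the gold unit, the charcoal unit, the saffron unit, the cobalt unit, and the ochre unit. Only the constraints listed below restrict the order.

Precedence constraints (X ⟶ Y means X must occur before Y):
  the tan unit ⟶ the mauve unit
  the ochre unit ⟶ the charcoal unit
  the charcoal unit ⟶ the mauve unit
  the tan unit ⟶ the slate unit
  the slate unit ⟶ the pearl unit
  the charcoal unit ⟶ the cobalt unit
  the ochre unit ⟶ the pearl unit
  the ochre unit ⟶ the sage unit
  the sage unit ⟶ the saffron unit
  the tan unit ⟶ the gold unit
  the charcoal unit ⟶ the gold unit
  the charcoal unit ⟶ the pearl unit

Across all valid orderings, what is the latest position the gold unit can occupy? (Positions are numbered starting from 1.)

Nothing depends on the gold unit, so it can be the final unit, position 10.

10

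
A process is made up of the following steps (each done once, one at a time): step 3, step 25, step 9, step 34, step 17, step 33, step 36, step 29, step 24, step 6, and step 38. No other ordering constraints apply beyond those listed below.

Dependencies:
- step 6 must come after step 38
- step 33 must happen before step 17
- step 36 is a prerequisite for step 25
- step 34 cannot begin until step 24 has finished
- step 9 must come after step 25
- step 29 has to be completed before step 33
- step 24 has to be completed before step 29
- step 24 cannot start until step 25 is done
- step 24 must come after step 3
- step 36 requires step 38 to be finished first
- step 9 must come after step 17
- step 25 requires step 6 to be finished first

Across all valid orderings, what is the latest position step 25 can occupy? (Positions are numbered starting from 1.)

5

Every step that must follow step 25 has to come after it. Tracing all chains starting from step 25, those steps are: step 9, step 34, step 17, step 33, step 29, step 24 — 6 in total.
So at least 6 steps follow step 25, putting step 25 no later than position 5. That position is achievable by scheduling everything else first.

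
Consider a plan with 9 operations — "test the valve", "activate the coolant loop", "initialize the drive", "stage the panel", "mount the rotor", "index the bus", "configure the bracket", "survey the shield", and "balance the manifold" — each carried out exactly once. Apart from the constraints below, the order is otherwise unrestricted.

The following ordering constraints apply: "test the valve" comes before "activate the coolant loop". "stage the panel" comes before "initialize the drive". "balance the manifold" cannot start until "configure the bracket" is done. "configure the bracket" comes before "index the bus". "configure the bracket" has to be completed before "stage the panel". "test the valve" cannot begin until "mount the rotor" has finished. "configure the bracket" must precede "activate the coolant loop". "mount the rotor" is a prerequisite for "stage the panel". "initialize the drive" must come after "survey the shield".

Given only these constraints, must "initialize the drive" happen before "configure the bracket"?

No

There is a chain "configure the bracket" → "stage the panel" → "initialize the drive", which puts "configure the bracket" before "initialize the drive".
So "initialize the drive" never precedes "configure the bracket".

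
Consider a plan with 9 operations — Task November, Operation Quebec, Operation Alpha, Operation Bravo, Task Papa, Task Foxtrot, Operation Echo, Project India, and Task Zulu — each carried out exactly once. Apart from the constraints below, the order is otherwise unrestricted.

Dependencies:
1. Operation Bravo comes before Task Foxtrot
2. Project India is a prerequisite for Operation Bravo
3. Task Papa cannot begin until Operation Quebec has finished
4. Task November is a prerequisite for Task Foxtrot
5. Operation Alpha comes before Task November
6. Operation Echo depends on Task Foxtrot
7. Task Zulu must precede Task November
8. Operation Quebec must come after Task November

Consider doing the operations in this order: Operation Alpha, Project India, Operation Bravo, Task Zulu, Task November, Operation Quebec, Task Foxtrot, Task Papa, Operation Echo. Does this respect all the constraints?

Yes

Going through the constraints one by one, each required predecessor appears earlier in the sequence than its dependent — e.g. Operation Bravo (position 3) is before Task Foxtrot (position 7), as required.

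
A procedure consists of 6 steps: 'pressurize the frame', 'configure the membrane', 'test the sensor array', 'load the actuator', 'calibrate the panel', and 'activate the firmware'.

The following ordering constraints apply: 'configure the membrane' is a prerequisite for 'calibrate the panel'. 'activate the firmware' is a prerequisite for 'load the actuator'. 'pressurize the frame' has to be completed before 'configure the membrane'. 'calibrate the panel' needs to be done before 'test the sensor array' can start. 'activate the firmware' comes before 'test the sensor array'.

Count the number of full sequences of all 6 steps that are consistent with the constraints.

14

The steps with no prerequisites are 'pressurize the frame', 'activate the firmware'; any of them can be placed first.
Counting all ways to extend the partial order to a total order gives 14.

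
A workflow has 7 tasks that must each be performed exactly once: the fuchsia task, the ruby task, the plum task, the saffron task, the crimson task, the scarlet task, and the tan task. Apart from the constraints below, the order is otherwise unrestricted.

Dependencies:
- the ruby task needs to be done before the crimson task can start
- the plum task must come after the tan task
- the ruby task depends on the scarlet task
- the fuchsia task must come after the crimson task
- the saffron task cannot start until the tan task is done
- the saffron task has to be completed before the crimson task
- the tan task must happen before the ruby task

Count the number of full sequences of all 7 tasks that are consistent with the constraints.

28

The tasks with no prerequisites are the scarlet task, the tan task; any of them can be placed first.
Enumerating by repeatedly choosing an available task (one whose prerequisites are all placed) gives 28 distinct complete orderings.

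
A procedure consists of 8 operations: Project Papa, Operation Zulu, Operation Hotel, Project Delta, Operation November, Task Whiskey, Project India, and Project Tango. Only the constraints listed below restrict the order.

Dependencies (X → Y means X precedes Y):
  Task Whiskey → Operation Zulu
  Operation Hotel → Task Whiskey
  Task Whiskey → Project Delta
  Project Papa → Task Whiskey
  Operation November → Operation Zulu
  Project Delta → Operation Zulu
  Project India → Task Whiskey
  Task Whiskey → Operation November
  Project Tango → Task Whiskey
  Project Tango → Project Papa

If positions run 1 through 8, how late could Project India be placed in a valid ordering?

Every operation that must follow Project India has to come after it. Tracing all chains starting from Project India, those operations are: Operation Zulu, Project Delta, Operation November, Task Whiskey — 4 in total.
So at least 4 operations follow Project India, putting Project India no later than position 4. That position is achievable by scheduling everything else first.

4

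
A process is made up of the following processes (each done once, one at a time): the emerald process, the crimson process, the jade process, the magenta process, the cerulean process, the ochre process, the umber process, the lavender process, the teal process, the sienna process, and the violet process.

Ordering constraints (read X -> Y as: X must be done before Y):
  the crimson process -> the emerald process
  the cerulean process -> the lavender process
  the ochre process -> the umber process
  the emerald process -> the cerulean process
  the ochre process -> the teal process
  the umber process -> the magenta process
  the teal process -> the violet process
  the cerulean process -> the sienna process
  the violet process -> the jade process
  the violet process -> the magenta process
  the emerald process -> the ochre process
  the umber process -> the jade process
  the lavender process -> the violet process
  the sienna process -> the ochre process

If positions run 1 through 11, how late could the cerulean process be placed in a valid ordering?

Following every chain forward from the cerulean process, the processes that must come later are the jade process, the magenta process, the ochre process, the umber process, the lavender process, the teal process, the sienna process, the violet process — 8 of them.
So at least 8 processes follow the cerulean process, putting the cerulean process no later than position 3. That position is achievable by scheduling everything else first.

3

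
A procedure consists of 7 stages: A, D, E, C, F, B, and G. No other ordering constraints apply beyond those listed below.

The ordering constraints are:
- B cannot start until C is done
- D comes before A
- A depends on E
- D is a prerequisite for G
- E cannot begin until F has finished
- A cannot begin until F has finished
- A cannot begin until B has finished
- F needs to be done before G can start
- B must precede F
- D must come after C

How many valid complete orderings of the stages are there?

C is the only stage with nothing required before it, so every ordering starts there.
Enumerating by repeatedly choosing an available stage (one whose prerequisites are all placed) gives 11 distinct complete orderings.

11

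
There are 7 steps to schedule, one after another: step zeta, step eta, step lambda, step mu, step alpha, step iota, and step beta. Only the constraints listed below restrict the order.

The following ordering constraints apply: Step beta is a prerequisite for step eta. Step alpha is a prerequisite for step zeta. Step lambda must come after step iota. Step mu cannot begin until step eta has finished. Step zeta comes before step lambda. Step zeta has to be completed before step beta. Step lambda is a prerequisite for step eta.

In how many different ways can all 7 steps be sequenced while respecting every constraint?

The steps with no prerequisites are step alpha, step iota; any of them can be placed first.
Systematically extending each partial ordering one step at a time and counting, there are 7 complete orderings.

7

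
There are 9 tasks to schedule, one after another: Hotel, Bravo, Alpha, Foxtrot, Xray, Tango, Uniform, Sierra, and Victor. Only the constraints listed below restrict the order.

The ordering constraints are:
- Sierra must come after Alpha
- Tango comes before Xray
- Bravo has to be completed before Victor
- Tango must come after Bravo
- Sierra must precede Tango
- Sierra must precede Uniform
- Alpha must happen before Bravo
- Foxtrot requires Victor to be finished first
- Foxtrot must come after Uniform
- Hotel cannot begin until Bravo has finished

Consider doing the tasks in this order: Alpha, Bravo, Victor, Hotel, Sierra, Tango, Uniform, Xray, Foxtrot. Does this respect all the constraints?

Yes

Going through the constraints one by one, each required predecessor appears earlier in the sequence than its dependent — e.g. Victor (position 3) is before Foxtrot (position 9), as required.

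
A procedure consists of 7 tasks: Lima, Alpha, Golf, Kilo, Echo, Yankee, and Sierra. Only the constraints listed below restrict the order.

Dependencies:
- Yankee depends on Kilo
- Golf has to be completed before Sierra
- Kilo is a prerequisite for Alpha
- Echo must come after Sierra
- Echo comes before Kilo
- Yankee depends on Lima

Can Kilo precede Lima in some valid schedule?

Nothing in the constraints forces Lima before Kilo — there is no chain from Lima to Kilo.
So a valid ordering placing Kilo earlier than Lima exists.

Yes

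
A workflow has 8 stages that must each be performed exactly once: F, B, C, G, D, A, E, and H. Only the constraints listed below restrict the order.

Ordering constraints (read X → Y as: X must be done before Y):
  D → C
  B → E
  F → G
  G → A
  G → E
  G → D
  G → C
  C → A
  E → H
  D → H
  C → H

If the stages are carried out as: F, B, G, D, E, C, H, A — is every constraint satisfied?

Checking each listed constraint against this order: for instance, G is in position 3 and A in position 8, so that constraint holds — and the remaining constraints check out the same way.

Yes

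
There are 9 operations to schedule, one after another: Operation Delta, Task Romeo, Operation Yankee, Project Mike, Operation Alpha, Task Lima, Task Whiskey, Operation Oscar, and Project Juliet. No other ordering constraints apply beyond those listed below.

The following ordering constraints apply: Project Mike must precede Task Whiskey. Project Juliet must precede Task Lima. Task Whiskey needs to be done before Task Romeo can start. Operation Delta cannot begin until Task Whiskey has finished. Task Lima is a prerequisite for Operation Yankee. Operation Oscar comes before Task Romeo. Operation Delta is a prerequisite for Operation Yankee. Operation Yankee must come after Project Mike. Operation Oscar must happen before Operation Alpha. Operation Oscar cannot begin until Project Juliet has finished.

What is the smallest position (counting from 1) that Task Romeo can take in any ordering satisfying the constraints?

5

Every operation that must precede Task Romeo has to come before it. Tracing all chains that end at Task Romeo, those operations are: Project Mike, Task Whiskey, Operation Oscar, Project Juliet — 4 in total.
So at minimum 4 operations come before Task Romeo, putting Task Romeo no earlier than position 5. That position is achievable by scheduling exactly those predecessors first.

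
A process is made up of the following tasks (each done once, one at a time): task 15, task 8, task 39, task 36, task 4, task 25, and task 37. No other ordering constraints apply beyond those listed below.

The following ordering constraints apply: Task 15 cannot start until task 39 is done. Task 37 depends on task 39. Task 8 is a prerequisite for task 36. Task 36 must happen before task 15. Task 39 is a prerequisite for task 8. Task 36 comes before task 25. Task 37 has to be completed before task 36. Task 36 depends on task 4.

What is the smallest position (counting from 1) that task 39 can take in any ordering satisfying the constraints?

Nothing is required before task 39; it can be the very first task.

1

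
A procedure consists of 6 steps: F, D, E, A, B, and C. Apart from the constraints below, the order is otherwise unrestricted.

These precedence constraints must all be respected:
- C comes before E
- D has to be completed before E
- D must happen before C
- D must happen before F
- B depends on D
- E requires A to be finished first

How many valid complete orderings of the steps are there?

52

2 steps have no prerequisites (D, A), so any of them could come first.
Enumerating by repeatedly choosing an available step (one whose prerequisites are all placed) gives 52 distinct complete orderings.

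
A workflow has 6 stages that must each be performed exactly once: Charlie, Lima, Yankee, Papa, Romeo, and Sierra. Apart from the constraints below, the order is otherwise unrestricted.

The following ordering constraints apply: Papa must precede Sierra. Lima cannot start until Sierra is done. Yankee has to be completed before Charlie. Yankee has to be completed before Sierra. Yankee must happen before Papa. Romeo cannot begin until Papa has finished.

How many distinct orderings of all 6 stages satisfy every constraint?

15

Only Yankee has no prerequisites, so it must go first.
Systematically extending each partial ordering one stage at a time and counting, there are 15 complete orderings.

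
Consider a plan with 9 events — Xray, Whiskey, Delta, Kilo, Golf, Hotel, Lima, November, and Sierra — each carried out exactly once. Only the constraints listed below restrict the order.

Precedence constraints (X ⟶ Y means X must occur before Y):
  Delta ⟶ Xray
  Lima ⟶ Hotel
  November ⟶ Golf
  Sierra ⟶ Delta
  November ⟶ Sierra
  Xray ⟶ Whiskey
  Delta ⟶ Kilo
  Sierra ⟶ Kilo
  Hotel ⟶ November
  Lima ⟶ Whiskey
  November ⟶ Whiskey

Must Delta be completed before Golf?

Nothing in the constraints links Delta and Golf; they are unordered relative to each other.
A valid ordering placing Golf before Delta exists, so the answer is no.

No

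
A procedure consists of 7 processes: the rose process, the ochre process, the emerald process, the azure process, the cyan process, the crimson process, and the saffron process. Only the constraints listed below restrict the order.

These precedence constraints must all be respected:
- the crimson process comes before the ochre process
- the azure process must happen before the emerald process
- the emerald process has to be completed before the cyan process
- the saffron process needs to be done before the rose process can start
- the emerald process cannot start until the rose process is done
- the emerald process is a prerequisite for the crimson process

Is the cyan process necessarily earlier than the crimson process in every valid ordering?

Nothing in the constraints links the cyan process and the crimson process; they are unordered relative to each other.
A valid ordering placing the crimson process before the cyan process exists, so the answer is no.

No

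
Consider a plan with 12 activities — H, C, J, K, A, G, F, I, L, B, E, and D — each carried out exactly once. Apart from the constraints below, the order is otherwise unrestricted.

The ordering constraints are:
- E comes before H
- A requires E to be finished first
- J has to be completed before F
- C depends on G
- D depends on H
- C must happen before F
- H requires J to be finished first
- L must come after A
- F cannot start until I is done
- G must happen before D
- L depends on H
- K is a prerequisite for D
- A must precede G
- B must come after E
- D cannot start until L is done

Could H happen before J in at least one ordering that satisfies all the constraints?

No

Following J → H, J must precede H in every valid ordering.
Hence H can never be scheduled before J.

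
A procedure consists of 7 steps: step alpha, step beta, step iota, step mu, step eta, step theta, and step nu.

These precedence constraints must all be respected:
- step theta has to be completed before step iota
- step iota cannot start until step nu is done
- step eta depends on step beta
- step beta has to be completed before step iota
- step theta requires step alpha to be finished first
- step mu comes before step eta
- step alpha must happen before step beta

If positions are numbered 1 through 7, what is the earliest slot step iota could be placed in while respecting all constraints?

5

Every step that must precede step iota has to come before it. Tracing all chains that end at step iota, those steps are: step alpha, step beta, step theta, step nu — 4 in total.
So at minimum 4 steps come before step iota, putting step iota no earlier than position 5. That position is achievable by scheduling exactly those predecessors first.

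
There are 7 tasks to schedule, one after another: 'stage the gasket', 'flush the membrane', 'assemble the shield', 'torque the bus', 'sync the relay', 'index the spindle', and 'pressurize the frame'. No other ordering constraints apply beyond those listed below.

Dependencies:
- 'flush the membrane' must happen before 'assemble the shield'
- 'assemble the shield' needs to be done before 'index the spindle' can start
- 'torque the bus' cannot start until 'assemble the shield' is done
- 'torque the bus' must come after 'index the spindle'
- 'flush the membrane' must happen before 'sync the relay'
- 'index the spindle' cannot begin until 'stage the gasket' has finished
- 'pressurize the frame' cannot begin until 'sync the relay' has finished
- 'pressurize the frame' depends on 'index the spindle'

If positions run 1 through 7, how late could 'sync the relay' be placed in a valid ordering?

6

Following the constraints forward from 'sync the relay', its only required successor is 'pressurize the frame'.
With 1 mandatory successor out of 7 tasks total, the latest slot for 'sync the relay' is 7−1 = 6, and it's reachable by doing all non-successors before 'sync the relay'.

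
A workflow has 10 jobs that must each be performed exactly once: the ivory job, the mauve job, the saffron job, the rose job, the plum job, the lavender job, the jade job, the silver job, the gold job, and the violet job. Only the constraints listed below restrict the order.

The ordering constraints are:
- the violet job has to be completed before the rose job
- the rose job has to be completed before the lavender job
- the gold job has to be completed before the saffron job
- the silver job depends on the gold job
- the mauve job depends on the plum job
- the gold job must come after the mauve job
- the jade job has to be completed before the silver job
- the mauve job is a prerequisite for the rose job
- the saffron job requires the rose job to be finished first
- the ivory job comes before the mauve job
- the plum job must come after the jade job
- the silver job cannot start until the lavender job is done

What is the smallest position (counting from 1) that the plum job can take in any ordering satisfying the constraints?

The only job forced before the plum job (directly or transitively) is the jade job.
So at minimum 1 job comes before the plum job, putting the plum job no earlier than position 2. That position is achievable by scheduling exactly that predecessor first.

2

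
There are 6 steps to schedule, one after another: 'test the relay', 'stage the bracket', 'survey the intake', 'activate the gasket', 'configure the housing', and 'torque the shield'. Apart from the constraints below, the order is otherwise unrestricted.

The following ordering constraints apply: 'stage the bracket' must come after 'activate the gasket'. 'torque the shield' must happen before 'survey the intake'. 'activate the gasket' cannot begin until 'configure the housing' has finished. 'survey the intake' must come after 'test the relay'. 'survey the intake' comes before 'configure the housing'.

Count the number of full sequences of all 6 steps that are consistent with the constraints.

2

2 steps have no prerequisites ('test the relay', 'torque the shield'), so any of them could come first.
Systematically extending each partial ordering one step at a time and counting, there are 2 complete orderings.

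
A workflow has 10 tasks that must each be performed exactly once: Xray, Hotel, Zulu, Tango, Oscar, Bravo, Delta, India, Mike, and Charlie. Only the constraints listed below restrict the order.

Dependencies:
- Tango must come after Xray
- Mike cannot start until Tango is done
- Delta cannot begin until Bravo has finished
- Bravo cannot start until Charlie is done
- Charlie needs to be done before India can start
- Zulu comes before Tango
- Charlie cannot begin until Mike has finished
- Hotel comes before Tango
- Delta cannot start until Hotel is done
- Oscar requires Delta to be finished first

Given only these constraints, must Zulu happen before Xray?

Zulu and Xray are not related by any chain of constraints.
A valid ordering placing Xray before Zulu exists, so the answer is no.

No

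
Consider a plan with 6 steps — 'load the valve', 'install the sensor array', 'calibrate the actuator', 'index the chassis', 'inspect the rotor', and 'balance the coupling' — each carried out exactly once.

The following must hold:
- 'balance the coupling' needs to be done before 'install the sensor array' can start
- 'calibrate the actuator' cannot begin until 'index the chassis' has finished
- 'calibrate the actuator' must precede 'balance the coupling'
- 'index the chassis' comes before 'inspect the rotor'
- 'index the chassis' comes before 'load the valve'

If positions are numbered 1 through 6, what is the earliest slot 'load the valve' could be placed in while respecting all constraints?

The only step forced before 'load the valve' (directly or transitively) is 'index the chassis'.
So at minimum 1 step comes before 'load the valve', putting 'load the valve' no earlier than position 2. That position is achievable by scheduling exactly that predecessor first.

2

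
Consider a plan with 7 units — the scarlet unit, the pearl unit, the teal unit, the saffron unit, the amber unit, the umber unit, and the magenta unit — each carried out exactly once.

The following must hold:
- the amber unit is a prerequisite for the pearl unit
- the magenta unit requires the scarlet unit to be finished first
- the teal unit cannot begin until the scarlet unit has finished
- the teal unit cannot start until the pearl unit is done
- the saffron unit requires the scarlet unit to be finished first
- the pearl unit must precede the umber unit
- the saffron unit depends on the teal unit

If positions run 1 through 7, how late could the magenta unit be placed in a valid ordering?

7

No constraint forces any unit after the magenta unit, so it can be placed last, in position 7.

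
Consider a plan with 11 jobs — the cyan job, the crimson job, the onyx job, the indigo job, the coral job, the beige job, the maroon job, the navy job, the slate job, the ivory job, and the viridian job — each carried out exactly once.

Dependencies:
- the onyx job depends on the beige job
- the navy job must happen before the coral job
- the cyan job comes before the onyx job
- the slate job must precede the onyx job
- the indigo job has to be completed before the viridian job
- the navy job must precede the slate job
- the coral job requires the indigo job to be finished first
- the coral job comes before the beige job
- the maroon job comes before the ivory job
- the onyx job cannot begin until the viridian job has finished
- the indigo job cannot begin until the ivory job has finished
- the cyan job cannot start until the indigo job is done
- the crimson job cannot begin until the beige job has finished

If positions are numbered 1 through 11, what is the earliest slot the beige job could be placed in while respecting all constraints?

The jobs that are forced before the beige job, directly or transitively, are the indigo job, the coral job, the maroon job, the navy job, the ivory job. That's 5 jobs.
So at minimum 5 jobs come before the beige job, putting the beige job no earlier than position 6. That position is achievable by scheduling exactly those predecessors first.

6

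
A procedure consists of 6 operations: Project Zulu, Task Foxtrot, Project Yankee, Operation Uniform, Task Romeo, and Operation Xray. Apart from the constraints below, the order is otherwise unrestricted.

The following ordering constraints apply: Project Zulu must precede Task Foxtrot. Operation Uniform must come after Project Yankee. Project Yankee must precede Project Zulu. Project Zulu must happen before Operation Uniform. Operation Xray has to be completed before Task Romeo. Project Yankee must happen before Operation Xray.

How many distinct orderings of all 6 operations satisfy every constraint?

Only Project Yankee has no prerequisites, so it must go first.
Systematically extending each partial ordering one operation at a time and counting, there are 20 complete orderings.

20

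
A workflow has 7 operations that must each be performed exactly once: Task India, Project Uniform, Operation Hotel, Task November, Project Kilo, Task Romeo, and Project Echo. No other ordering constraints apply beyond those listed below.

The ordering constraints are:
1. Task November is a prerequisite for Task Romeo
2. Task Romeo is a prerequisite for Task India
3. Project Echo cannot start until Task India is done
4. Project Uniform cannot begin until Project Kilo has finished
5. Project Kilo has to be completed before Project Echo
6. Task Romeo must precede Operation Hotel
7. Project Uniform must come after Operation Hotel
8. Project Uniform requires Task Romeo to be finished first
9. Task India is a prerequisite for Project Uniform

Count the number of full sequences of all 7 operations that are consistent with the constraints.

24

The operations with no prerequisites are Task November, Project Kilo; any of them can be placed first.
Enumerating by repeatedly choosing an available operation (one whose prerequisites are all placed) gives 24 distinct complete orderings.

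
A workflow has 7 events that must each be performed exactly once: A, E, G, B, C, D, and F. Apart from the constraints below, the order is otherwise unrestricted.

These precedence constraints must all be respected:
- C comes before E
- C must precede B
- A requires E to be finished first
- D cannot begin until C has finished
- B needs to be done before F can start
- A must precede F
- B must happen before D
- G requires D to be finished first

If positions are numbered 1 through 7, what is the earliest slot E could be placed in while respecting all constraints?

Working backwards through the constraints from E, its only required predecessor is C.
With 1 mandatory predecessor, the earliest E can sit is position 1+1 = 2, and placing just that one first achieves it.

2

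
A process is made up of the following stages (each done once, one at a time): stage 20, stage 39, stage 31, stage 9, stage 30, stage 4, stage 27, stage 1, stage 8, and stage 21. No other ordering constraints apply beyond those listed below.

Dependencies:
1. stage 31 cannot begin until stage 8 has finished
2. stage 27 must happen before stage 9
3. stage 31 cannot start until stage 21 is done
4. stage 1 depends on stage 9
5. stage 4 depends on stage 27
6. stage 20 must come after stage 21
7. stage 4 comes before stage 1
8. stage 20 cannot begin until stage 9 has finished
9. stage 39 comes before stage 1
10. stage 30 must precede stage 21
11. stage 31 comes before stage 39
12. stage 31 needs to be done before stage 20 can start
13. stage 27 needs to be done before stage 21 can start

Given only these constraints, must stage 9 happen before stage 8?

Stage 9 and stage 8 are not related by any chain of constraints.
A valid ordering placing stage 8 before stage 9 exists, so the answer is no.

No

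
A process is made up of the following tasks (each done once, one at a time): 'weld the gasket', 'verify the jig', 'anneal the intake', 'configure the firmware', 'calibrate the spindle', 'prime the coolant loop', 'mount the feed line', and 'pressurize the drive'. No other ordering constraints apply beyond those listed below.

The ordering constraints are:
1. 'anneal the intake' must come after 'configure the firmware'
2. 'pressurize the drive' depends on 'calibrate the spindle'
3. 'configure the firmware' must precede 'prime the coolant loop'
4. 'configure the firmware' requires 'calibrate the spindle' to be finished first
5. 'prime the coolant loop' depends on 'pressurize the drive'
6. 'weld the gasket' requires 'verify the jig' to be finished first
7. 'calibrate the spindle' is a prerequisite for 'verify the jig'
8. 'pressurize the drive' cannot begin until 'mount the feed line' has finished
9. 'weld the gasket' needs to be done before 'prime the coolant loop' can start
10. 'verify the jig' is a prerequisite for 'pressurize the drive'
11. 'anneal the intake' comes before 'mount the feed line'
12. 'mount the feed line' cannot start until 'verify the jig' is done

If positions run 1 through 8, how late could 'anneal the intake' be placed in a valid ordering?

Following every chain forward from 'anneal the intake', the tasks that must come later are 'prime the coolant loop', 'mount the feed line', 'pressurize the drive' — 3 of them.
With 3 mandatory successors out of 8 tasks total, the latest slot for 'anneal the intake' is 8−3 = 5, and it's reachable by doing all non-successors before 'anneal the intake'.

5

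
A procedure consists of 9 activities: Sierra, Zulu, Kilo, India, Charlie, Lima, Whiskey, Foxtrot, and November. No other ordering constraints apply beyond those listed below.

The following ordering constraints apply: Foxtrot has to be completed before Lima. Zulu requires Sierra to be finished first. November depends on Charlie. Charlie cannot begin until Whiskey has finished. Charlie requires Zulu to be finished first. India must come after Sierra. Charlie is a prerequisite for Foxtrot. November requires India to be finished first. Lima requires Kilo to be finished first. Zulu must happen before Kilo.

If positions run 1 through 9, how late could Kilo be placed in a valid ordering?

8

Following the constraints forward from Kilo, its only required successor is Lima.
With 1 mandatory successor out of 9 activities total, the latest slot for Kilo is 9−1 = 8, and it's reachable by doing all non-successors before Kilo.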